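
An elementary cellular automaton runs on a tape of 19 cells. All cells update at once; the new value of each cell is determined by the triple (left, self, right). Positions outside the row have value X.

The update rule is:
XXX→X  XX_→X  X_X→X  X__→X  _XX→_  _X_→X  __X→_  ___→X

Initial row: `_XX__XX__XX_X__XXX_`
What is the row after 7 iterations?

X_XX__XX__XXXX__XXX
XX_XX__XX__XXXX__XX
XXX_XX__XX__XXXX__X
XXXX_XX__XX__XXXX__
XXXXX_XX__XX__XXXX_
XXXXXX_XX__XX__XXXX
XXXXXXX_XX__XX__XXX

XXXXXXX_XX__XX__XXX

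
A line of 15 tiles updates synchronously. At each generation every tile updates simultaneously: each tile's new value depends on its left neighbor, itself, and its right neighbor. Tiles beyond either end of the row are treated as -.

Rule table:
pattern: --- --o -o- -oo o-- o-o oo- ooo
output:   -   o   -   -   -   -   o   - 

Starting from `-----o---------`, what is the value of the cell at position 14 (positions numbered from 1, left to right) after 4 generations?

-

----o----------
---o-----------
--o------------
-o-------------
position 14 holds -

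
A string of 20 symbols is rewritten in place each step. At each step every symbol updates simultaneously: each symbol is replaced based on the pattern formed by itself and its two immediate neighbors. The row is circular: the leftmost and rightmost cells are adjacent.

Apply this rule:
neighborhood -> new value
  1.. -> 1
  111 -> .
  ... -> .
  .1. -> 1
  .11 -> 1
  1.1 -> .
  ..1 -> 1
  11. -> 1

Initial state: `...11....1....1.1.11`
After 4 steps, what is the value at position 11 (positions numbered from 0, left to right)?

1

1.1111..111..11.1.11
1.1..1111.11111.1.1.
1.1111..1.1...1.1.1.
1.1..1111.11.11.1.1.
position 11 holds 1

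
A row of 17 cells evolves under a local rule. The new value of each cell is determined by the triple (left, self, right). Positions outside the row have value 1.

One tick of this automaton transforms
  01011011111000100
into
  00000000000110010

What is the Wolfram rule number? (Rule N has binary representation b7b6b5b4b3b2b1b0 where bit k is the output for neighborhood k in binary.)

position 7: 111 → 0  (bit 7 = 0)
position 4: 110 → 0  (bit 6 = 0)
position 0: 101 → 0  (bit 5 = 0)
position 11: 100 → 1  (bit 4 = 1)
position 3: 011 → 0  (bit 3 = 0)
position 1: 010 → 0  (bit 2 = 0)
position 13: 001 → 0  (bit 1 = 0)
position 12: 000 → 1  (bit 0 = 1)
bits b7..b0 = 00010001 = 17

17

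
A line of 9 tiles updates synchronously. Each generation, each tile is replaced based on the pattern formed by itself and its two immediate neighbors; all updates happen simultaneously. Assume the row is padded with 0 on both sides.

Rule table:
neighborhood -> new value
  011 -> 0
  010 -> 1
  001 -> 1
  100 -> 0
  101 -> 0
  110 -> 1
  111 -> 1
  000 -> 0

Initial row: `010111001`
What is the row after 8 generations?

010101001

generation 1: 110011011
generation 2: 010101001
generation 3: 110101011
generation 4: 010101001  (repeats generation 2; period 2)
generation 8: 010101001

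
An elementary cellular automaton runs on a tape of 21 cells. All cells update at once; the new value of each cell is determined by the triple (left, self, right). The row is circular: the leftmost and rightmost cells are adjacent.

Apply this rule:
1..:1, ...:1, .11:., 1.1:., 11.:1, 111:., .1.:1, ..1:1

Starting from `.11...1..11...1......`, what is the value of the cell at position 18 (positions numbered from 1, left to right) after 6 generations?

generation 1: 1.1111111.11111111111
generation 2: 1.......1............
generation 3: 111111111111111111111
generation 4: .....................
generation 5: 111111111111111111111  (repeats generation 3; period 2)
generation 6: .....................
position 18 holds .

.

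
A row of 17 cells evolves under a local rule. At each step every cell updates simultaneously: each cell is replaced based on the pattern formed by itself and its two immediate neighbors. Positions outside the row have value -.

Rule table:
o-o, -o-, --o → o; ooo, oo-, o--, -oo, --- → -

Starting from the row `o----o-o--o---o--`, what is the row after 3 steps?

o---oooo-oo--oo--
o--o----o---o----
o-oo---oo--oo----

o-oo---oo--oo----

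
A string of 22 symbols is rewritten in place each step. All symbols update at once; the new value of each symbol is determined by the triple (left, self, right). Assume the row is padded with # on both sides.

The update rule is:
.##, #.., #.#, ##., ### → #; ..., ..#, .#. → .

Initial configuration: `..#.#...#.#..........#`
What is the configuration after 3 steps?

#..#.#...#.#.........#
##..#.#...#.#........#
###..#.#...#.#.......#

###..#.#...#.#.......#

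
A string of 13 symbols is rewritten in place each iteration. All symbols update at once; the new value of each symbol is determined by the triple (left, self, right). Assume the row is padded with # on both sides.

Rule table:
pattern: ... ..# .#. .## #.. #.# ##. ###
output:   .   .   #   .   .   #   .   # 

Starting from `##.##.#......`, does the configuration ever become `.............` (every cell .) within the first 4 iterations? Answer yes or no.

yes

#.#..##......
.##..........
#............
.............
all cells are . at iteration 4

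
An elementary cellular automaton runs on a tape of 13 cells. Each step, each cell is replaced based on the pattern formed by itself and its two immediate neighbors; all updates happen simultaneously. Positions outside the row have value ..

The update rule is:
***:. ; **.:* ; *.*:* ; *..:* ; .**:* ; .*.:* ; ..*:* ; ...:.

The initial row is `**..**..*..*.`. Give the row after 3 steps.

*************
*...........*
**.........**

**.........**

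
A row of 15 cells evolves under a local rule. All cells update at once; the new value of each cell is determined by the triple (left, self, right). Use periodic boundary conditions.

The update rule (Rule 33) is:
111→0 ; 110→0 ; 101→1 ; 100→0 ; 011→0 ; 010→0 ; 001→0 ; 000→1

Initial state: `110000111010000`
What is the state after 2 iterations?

110000110000000

iteration 1: 000110000100110
iteration 2: 110000110000000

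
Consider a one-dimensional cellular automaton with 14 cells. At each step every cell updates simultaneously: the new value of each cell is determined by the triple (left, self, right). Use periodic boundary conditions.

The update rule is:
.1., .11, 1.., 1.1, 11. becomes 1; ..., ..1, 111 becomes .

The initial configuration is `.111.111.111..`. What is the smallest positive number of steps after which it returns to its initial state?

21

step 1: .1.111.111.11.
step 2: .111.111.11111
step 3: 11.111.111...1
step 4: .111.111.11..1
step 5: 11.111.11111.1
step 6: .111.111...111
step 7: 11.111.11..1.1
step 8: .111.11111.111
step 9: 11.111...111.1
step 10: .111.11..1.111
step 11: 11.11111.111.1
step 12: .111...111.111
step 13: 11.11..1.111.1
step 14: .11111.111.111
step 15: 11...111.111.1
step 16: .11..1.111.111
step 17: 1111.111.111.1
step 18: ...111.111.111
step 19: 1..1.111.111.1
step 20: 11.111.111.111
step 21: .111.111.111..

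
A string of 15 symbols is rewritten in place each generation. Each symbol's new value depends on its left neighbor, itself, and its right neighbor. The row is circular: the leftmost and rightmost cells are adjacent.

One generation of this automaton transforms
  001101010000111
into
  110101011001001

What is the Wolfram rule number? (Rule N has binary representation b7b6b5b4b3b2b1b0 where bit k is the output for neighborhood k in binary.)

86

position 13: 111 → 0  (bit 7 = 0)
position 3: 110 → 1  (bit 6 = 1)
position 4: 101 → 0  (bit 5 = 0)
position 0: 100 → 1  (bit 4 = 1)
position 2: 011 → 0  (bit 3 = 0)
position 5: 010 → 1  (bit 2 = 1)
position 1: 001 → 1  (bit 1 = 1)
position 9: 000 → 0  (bit 0 = 0)
bits b7..b0 = 01010110 = 86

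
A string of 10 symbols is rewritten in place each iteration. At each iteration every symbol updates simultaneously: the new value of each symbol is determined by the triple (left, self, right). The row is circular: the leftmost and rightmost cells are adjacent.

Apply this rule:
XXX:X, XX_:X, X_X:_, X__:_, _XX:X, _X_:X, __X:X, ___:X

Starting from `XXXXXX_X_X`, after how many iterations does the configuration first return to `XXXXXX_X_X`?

iteration 1: XXXXXX_X_X

1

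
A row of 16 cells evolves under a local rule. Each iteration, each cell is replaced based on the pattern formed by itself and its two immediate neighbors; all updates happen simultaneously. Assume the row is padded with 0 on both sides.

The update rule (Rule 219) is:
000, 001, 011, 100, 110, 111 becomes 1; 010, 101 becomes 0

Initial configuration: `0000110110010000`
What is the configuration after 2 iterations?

1111110111101111
1111110111101111

1111110111101111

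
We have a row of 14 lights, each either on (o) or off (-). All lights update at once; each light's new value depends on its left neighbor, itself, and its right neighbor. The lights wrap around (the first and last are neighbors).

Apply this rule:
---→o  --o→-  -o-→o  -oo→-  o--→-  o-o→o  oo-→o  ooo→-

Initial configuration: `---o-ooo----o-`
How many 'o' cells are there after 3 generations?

7

oo-oo--o-oo-o-
-oo-o--oo-oooo
o-ooo---oo---o
count of o: 7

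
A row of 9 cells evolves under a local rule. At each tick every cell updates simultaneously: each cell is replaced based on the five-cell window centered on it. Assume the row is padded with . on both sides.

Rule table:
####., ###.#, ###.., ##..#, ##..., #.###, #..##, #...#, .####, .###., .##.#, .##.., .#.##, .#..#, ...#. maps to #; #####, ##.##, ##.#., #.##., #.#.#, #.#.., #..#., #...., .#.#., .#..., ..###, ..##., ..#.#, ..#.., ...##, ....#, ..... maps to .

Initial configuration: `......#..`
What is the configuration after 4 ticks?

.....#...
....#....
...#.....
..#......

..#......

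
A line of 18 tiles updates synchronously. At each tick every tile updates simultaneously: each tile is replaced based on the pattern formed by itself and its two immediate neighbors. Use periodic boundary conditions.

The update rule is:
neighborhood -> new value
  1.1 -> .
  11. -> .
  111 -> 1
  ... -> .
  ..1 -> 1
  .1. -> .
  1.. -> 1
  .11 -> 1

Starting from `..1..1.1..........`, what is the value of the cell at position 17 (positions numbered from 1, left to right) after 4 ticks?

.1.11...1.........
1..1.1.1.1........
.11.......1......1
.1.1.....1.1....1.
position 17 holds 1

1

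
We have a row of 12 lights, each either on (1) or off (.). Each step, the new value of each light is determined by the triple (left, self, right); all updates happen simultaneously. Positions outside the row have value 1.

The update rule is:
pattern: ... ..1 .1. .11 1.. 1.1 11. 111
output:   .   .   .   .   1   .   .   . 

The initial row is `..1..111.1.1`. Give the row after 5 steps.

1..1........
.1..1.......
..1..1......
1..1..1.....
.1..1..1....

.1..1..1....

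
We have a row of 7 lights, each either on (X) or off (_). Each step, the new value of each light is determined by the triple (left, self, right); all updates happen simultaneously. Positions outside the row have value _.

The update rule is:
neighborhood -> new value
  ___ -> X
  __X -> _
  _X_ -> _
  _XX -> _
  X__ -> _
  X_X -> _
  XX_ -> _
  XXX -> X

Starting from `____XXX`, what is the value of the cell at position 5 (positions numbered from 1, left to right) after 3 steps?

XXX__X_
_X_____
___XXXX
position 5 holds X

X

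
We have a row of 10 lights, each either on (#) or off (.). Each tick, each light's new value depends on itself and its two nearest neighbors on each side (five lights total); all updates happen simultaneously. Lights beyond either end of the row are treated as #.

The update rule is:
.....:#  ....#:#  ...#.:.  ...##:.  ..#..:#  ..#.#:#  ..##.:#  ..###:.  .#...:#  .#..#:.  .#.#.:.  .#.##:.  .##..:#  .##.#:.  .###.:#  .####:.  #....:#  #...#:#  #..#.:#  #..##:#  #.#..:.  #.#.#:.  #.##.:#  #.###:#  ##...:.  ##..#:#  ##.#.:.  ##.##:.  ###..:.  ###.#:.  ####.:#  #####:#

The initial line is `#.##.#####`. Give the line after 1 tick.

..#..#.###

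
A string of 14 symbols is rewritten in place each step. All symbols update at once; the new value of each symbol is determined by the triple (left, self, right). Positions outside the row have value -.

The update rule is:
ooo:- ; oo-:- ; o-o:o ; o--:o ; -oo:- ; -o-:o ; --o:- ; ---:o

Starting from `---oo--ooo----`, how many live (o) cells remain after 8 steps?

oo---o----oooo
--oo-oooo-----
o---o----ooooo
ooo-oooo------
---o----oooooo
oo-oooo-------
--o----ooooooo
o-oooo--------
count of o: 5

5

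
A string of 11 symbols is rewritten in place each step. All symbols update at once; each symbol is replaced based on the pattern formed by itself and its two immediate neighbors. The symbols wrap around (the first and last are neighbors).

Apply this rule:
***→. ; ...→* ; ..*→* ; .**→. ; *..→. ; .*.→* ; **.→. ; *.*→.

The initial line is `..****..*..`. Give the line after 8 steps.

......****.

**.....**.*
...****....
***.....***
....****...
****.....**
.....****..
*****.....*
......****.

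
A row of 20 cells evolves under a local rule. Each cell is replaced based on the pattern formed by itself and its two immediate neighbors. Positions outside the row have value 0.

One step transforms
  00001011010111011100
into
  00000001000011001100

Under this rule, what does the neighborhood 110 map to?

At position 7 the neighborhood is 110; the next row has 1 there.

1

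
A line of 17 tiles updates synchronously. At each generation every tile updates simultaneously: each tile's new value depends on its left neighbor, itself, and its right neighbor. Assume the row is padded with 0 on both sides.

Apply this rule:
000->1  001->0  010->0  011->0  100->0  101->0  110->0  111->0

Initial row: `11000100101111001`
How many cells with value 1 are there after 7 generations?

00010000000000000
11000111111111111
00010000000000000  (repeats generation 1; period 2)
generation 7: 00010000000000000
count of 1: 1

1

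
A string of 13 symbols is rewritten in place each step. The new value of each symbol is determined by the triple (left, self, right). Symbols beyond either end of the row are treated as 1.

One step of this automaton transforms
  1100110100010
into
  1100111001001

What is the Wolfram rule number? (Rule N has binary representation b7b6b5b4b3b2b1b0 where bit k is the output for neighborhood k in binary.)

position 0: 111 → 1  (bit 7 = 1)
position 1: 110 → 1  (bit 6 = 1)
position 6: 101 → 1  (bit 5 = 1)
position 2: 100 → 0  (bit 4 = 0)
position 4: 011 → 1  (bit 3 = 1)
position 7: 010 → 0  (bit 2 = 0)
position 3: 001 → 0  (bit 1 = 0)
position 9: 000 → 1  (bit 0 = 1)
bits b7..b0 = 11101001 = 233

233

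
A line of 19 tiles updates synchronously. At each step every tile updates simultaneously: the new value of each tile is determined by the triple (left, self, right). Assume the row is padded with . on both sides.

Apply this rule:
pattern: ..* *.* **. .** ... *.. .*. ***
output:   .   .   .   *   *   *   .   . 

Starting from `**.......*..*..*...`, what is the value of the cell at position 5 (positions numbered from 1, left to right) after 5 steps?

*.******..*..*..***
..*.....*..*..*.*..
*..****..*..*....**
.*.*...*..*..***.*.
....**..*..*.*....*
position 5 holds *

*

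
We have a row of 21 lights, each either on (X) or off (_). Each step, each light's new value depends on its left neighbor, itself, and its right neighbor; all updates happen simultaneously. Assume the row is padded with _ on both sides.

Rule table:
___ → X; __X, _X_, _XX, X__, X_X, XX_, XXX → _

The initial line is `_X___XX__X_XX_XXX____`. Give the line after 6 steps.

step 1: ___X______________XXX
step 2: XX___XXXXXXXXXXXX____
step 3: ___X______________XXX  (repeats step 1; period 2)
step 6: XX___XXXXXXXXXXXX____

XX___XXXXXXXXXXXX____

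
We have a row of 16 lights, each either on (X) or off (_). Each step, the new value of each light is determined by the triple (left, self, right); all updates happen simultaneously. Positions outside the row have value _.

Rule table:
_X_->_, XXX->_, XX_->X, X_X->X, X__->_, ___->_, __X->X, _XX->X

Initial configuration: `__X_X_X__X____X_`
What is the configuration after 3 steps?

_X_X__X____X____

_X_X_X__X____X__
X_X_X__X____X___
_X_X__X____X____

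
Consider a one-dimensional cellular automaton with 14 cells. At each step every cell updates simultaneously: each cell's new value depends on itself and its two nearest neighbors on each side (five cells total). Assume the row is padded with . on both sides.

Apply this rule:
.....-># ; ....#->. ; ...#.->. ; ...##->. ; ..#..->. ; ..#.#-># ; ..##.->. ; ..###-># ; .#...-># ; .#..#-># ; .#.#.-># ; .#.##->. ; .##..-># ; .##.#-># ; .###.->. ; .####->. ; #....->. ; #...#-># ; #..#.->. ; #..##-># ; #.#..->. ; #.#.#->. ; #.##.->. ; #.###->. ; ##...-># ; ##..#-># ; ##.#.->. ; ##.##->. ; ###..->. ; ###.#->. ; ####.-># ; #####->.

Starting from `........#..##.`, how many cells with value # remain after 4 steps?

6

######...##.##
#...#.##..#..#
.##.#..##..#..
..#..##.##..#.
count of #: 6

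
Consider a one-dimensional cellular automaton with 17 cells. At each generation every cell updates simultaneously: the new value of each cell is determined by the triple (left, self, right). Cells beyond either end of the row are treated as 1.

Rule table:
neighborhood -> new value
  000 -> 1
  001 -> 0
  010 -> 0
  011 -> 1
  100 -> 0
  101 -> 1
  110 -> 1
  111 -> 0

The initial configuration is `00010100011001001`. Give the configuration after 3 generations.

10111110101110111

generation 1: 01001001011000001
generation 2: 10000000111011101
generation 3: 10111110101110111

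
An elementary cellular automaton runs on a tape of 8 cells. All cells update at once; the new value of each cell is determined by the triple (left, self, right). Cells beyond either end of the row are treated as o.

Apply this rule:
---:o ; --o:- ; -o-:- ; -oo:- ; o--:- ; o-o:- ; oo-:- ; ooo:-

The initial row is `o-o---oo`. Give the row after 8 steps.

-oo---o-

----o---
-oo---o-
----o---  (repeats step 1; period 2)
step 8: -oo---o-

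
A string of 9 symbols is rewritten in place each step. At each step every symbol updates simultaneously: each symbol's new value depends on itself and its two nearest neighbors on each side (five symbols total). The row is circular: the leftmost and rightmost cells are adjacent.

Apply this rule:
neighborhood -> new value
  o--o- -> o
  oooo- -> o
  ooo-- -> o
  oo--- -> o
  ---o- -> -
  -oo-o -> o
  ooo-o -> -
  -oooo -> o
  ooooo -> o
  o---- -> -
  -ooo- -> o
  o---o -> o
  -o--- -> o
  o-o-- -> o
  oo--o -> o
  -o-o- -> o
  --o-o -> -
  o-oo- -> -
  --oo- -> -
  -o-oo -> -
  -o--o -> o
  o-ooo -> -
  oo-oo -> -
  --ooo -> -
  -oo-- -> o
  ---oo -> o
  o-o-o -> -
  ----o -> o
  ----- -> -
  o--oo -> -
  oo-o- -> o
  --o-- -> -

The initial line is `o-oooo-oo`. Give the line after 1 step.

---oo---o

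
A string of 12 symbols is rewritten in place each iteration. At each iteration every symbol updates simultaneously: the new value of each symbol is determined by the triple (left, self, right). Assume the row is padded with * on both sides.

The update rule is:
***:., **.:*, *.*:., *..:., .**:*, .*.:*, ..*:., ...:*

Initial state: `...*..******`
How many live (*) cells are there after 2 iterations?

6

iteration 1: .*.*..*.....
iteration 2: .*.*..*.***.
count of *: 6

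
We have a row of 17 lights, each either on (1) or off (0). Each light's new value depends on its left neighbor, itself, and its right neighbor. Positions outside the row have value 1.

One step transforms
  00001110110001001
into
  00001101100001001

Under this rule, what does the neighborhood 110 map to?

At position 6 the neighborhood is 110; the next row has 0 there.

0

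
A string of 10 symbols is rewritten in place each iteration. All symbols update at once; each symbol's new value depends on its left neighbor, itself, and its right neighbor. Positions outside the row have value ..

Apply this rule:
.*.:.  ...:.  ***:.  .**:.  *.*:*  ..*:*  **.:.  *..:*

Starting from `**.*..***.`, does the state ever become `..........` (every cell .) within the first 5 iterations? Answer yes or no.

no

..*.**...*
.*.*..*.*.
*.*.**.*.*
.*.*..*.*.  (repeats iteration 2; period 2)
iteration 5: *.*.**.*.*
iteration 5 is *.*.**.*.*, still not uniform .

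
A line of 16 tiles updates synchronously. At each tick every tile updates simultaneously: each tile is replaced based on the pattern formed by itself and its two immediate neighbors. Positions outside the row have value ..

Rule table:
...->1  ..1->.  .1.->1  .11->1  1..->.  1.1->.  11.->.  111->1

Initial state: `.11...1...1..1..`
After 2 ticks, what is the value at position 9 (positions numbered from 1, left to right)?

1

.1..1.1.1.1..1.1
.1..1.1.1.1..1.1
position 9 holds 1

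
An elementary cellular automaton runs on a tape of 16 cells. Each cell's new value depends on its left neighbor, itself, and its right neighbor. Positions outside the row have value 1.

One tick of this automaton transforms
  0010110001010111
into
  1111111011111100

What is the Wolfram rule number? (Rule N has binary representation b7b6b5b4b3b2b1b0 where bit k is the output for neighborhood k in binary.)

126

position 14: 111 → 0  (bit 7 = 0)
position 5: 110 → 1  (bit 6 = 1)
position 3: 101 → 1  (bit 5 = 1)
position 0: 100 → 1  (bit 4 = 1)
position 4: 011 → 1  (bit 3 = 1)
position 2: 010 → 1  (bit 2 = 1)
position 1: 001 → 1  (bit 1 = 1)
position 7: 000 → 0  (bit 0 = 0)
bits b7..b0 = 01111110 = 126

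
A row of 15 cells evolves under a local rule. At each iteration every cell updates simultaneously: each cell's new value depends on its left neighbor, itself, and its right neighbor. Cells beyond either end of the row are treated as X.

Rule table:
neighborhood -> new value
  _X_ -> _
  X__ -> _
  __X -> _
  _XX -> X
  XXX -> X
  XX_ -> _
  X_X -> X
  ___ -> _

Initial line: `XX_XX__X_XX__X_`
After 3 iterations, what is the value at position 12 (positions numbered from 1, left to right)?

_

X_XX____XX____X
_XX_____X_____X
XX____________X
position 12 holds _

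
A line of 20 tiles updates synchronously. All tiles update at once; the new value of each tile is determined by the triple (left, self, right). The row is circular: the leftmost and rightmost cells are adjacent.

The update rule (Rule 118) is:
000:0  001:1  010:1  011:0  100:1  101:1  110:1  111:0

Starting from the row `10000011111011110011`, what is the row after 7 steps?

11000100001100011100
01101110010110100111
10110011111011111001
11011100001100001110
01100110010110010011
10111011111011111101
11001100001100000110

11001100001100000110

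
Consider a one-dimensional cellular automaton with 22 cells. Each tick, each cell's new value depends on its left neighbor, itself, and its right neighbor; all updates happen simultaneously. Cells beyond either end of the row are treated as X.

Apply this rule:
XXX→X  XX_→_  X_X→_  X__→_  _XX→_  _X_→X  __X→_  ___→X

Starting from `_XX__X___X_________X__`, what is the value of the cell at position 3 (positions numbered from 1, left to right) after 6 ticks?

tick 1: _____X_X_X_XXXXXXX_X__
tick 2: _XXX_X_X_X__XXXXX__X__
tick 3: __X__X_X_X___XXX___X__
tick 4: __X__X_X_X_X__X__X_X__
tick 5: __X__X_X_X_X__X__X_X__  (fixed point — unchanged through tick 6)
position 3 holds X

X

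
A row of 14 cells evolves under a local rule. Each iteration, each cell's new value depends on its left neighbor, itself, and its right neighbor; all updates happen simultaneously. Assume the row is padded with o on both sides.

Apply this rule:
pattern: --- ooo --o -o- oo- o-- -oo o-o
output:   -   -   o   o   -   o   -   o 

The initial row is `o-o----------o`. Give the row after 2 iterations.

iteration 1: -ooo--------o-
iteration 2: o---o------ooo

o---o------ooo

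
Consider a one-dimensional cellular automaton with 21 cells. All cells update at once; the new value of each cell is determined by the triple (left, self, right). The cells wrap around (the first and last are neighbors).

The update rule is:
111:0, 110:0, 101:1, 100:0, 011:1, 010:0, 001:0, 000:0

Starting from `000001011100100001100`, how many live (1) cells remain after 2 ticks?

1

tick 1: 000000110000000001000
tick 2: 000000100000000000000
count of 1: 1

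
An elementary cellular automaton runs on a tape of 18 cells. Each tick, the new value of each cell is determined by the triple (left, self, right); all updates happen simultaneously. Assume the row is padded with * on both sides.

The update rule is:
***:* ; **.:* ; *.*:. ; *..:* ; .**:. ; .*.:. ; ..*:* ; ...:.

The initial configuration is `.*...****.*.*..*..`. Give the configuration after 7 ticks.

*******...*.***.*.

..*.*.***....**.**
**.....***..*.*..*
***...*.****...**.
****.*...****.*.*.
****..*.*.***.....
******.....***...*
*******...*.***.*.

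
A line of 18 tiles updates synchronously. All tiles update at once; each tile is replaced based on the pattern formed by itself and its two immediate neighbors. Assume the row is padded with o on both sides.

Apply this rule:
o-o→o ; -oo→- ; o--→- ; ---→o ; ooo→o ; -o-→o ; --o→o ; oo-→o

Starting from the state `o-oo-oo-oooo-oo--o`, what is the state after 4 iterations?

oo-oo-oo-oooo-o-o-
ooo-oo-oo-oooooooo
oooo-oo-oo-ooooooo
ooooo-oo-oo-oooooo

ooooo-oo-oo-oooooo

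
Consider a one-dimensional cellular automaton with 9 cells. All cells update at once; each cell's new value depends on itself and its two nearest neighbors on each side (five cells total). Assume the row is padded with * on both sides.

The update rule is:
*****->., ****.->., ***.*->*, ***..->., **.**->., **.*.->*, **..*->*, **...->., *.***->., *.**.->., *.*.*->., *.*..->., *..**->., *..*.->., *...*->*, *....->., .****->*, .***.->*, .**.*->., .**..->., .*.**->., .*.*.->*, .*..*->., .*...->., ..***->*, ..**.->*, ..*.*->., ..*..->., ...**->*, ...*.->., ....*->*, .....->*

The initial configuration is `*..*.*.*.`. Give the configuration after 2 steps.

*....*...

.*..*.*..
*....*...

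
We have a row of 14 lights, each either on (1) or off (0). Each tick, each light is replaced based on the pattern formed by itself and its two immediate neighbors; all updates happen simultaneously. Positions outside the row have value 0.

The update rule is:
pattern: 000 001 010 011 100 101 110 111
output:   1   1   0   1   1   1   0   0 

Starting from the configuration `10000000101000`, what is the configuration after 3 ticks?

tick 1: 01111111010111
tick 2: 11000000101100
tick 3: 10111111011011

10111111011011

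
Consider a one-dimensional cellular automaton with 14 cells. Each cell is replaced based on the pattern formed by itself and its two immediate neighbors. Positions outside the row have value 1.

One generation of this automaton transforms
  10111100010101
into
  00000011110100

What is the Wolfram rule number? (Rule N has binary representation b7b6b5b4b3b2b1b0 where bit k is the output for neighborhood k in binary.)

position 3: 111 → 0  (bit 7 = 0)
position 0: 110 → 0  (bit 6 = 0)
position 1: 101 → 0  (bit 5 = 0)
position 6: 100 → 1  (bit 4 = 1)
position 2: 011 → 0  (bit 3 = 0)
position 9: 010 → 1  (bit 2 = 1)
position 8: 001 → 1  (bit 1 = 1)
position 7: 000 → 1  (bit 0 = 1)
bits b7..b0 = 00010111 = 23

23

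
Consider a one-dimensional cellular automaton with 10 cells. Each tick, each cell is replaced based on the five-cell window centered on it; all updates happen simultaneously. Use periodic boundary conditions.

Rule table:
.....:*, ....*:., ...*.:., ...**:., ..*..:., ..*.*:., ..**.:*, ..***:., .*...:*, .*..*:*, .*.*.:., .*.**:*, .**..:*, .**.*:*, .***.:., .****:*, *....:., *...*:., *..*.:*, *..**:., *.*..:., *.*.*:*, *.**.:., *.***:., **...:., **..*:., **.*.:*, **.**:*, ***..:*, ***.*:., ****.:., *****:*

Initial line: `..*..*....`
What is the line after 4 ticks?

tick 1: ...**.*.**
tick 2: ...*****.*
tick 3: *...**..*.
tick 4: .*..**.*..

.*..**.*..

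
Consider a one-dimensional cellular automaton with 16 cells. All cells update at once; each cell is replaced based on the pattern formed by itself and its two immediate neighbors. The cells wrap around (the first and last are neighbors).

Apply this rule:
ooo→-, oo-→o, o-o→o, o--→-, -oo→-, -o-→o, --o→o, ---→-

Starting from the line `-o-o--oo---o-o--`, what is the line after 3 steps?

--o----ooo--oooo

oooo-o-o--oooo--
---ooooo-o---o-o
--o----ooo--oooo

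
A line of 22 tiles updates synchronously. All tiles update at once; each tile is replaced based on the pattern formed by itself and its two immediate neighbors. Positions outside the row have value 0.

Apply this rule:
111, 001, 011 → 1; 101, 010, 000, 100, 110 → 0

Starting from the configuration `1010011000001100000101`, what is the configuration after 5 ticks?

tick 1: 0000110000011000001000
tick 2: 0001100000110000010000
tick 3: 0011000001100000100000
tick 4: 0110000011000001000000
tick 5: 1100000110000010000000

1100000110000010000000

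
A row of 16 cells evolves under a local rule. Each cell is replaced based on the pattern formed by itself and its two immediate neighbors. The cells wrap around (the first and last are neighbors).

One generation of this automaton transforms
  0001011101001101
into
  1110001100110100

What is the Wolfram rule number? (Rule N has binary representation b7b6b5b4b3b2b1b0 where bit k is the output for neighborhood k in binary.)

position 6: 111 → 1  (bit 7 = 1)
position 7: 110 → 1  (bit 6 = 1)
position 4: 101 → 0  (bit 5 = 0)
position 0: 100 → 1  (bit 4 = 1)
position 5: 011 → 0  (bit 3 = 0)
position 3: 010 → 0  (bit 2 = 0)
position 2: 001 → 1  (bit 1 = 1)
position 1: 000 → 1  (bit 0 = 1)
bits b7..b0 = 11010011 = 211

211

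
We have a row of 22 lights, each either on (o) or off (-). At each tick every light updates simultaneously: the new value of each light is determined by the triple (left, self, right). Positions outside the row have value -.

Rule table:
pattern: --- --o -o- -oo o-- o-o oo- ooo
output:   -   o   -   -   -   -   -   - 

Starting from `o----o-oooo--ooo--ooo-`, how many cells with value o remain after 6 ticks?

2

----o-------o----o----
---o-------o----o-----
--o-------o----o------
-o-------o----o-------
o-------o----o--------
-------o----o---------
count of o: 2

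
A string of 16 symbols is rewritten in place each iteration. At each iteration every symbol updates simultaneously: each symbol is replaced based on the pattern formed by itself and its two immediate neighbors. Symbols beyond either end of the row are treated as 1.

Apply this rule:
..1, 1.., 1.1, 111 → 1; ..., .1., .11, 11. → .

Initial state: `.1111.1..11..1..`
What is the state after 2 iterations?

1.11.1.11..11.11
.1..1.1..11..1.1

.1..1.1..11..1.1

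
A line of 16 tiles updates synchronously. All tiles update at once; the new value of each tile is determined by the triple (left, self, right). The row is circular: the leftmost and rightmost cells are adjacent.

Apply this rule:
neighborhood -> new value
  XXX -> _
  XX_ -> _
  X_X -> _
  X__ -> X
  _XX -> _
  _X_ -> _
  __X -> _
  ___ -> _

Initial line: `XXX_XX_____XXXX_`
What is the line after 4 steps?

_________X______

______X_________
_______X________
________X_______
_________X______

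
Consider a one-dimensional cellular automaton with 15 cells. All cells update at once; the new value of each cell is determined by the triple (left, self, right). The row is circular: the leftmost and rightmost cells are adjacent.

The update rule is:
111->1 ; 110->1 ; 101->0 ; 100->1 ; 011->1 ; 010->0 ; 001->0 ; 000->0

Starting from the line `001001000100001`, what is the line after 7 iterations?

iteration 1: 100100100010000
iteration 2: 010010010001000
iteration 3: 001001001000100
iteration 4: 000100100100010
iteration 5: 000010010010001
iteration 6: 100001001001000
iteration 7: 010000100100100

010000100100100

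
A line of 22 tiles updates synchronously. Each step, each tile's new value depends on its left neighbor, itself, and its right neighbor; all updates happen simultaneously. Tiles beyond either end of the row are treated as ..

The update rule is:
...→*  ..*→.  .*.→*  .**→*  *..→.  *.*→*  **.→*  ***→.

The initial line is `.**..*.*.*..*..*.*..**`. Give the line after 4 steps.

.**..*****..*..*.*..**

.**..*****..*..***..**
.**..*...*..*..*.*..**
.**..*.*.*..*..***..**
.**..*****..*..*.*..**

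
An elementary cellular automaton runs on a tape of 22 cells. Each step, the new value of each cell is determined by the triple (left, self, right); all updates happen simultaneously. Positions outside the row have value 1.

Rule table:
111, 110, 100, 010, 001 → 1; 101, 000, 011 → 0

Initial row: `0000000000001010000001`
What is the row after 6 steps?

1111111010011001101010

1000000000011011000010
1100000000101001100110
1110000001101110111010
1111000010100110011010
1111100110111011101010
1111111010011001101010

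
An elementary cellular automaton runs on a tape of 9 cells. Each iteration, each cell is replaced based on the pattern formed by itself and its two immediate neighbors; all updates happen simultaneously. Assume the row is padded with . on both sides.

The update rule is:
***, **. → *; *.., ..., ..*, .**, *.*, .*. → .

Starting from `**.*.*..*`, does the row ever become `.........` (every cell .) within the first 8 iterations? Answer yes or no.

yes

.*.......
.........
all cells are . at iteration 2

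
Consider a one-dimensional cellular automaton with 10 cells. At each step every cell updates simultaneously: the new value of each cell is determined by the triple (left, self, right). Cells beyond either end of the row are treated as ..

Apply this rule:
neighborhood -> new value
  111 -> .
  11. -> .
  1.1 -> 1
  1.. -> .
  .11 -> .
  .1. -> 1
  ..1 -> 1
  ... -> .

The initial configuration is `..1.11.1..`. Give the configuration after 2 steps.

.111..11..
1....1....

1....1....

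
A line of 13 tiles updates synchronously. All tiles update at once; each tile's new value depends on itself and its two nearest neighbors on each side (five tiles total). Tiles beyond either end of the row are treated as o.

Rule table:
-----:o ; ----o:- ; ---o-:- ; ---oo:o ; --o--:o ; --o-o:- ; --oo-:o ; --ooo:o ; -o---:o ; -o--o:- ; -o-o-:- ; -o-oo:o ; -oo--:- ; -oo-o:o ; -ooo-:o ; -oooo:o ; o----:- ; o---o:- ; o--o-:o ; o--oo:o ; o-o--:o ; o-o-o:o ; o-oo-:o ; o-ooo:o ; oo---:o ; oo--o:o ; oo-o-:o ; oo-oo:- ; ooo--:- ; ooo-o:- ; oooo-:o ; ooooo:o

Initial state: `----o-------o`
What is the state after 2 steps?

-o-ooo-oo--oo

step 1: o---oo-ooo-oo
step 2: -o-ooo-oo--oo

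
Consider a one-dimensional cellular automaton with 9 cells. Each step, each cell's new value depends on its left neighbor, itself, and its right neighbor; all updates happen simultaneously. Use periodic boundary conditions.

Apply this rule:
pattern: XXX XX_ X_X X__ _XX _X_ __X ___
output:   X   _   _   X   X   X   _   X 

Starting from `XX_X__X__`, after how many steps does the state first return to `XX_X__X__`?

step 1: X__XX_XX_
step 2: XX_X__X__

2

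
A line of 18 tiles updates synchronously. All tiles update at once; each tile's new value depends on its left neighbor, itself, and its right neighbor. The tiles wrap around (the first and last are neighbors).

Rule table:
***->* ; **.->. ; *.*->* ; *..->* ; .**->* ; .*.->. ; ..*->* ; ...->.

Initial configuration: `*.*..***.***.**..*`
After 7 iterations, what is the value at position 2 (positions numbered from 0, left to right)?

.*.****.***.**.***
*.****.***.**.***.
.****.***.**.***.*
****.***.**.***.*.
***.***.**.***.*.*
**.***.**.***.*.**
*.***.**.***.*.***
position 2 holds *

*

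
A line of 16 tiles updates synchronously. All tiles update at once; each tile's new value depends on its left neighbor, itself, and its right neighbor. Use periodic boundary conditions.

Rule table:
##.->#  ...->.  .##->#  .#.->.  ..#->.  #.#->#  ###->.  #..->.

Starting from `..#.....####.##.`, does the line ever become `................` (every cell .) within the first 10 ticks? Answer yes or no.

........#..####.
...........#..#.
................
all cells are . at tick 3

yes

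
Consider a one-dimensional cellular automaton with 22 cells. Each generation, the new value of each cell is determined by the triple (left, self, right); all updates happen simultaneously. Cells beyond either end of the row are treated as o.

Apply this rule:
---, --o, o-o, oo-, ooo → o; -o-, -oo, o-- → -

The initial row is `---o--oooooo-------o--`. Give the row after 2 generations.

o-o-o-o-ooooo-ooooo-o-

generation 1: -oo--o-ooooo-oooooo--o
generation 2: o-o-o-o-ooooo-ooooo-o-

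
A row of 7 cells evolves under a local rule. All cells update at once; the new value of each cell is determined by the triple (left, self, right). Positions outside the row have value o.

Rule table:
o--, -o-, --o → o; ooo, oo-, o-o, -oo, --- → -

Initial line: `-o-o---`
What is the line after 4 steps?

-o-oo-o
-o-----
-oo---o
---o-o-

---o-o-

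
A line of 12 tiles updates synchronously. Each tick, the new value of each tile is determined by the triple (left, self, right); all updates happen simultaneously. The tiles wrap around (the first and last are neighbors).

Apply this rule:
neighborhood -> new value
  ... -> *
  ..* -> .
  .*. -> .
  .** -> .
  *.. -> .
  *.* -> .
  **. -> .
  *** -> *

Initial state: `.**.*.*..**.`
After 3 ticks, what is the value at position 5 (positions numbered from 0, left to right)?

tick 1: ............
tick 2: ************
tick 3: ************
position 5 holds *

*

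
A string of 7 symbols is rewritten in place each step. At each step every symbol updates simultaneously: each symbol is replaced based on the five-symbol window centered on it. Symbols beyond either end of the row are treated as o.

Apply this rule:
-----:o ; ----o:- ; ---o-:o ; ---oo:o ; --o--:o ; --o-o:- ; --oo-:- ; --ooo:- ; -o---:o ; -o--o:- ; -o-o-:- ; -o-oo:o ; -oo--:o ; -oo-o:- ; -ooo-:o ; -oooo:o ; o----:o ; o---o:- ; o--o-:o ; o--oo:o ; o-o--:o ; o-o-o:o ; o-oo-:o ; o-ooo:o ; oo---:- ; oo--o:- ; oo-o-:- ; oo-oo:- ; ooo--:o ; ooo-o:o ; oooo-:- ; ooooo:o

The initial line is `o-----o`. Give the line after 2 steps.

o-oo-o-
o-o--oo

o-o--oo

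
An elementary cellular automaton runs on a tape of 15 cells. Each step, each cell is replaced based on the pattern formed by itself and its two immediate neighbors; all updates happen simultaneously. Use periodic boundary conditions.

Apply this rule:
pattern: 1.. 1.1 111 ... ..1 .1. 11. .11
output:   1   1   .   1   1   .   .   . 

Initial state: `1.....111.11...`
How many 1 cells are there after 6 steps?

.11111...1..111
1.....111.11...  (repeats step 0; period 2)
step 6: 1.....111.11...
count of 1: 6

6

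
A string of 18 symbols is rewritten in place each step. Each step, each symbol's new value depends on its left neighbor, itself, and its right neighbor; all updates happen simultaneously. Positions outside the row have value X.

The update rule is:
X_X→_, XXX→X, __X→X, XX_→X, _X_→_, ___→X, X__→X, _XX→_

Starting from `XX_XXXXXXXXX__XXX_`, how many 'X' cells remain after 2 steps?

XX__XXXXXXXXXX_XX_
XXXX_XXXXXXXXX__X_
count of X: 14

14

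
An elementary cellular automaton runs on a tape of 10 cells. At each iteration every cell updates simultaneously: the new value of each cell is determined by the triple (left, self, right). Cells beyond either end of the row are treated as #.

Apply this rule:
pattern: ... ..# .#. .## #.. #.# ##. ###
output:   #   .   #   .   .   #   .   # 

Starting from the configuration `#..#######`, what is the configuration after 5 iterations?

....######
.##..#####
#.....####
..###..###
...#....##

...#....##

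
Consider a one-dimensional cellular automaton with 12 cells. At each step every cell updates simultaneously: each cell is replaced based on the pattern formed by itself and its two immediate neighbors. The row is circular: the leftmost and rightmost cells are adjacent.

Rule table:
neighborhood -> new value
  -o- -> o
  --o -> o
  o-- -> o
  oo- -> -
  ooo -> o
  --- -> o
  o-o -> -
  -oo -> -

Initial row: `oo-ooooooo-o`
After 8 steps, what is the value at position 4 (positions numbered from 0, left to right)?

step 1: o---ooooo---
step 2: oooo-ooo-ooo
step 3: ooo---o---oo
step 4: oo-ooooooo-o  (repeats step 0; period 4)
step 8: oo-ooooooo-o
position 4 holds o

o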